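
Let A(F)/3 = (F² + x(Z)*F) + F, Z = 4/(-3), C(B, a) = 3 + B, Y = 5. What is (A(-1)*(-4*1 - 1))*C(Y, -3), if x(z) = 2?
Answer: 240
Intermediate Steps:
Z = -4/3 (Z = 4*(-⅓) = -4/3 ≈ -1.3333)
A(F) = 3*F² + 9*F (A(F) = 3*((F² + 2*F) + F) = 3*(F² + 3*F) = 3*F² + 9*F)
(A(-1)*(-4*1 - 1))*C(Y, -3) = ((3*(-1)*(3 - 1))*(-4*1 - 1))*(3 + 5) = ((3*(-1)*2)*(-4 - 1))*8 = -6*(-5)*8 = 30*8 = 240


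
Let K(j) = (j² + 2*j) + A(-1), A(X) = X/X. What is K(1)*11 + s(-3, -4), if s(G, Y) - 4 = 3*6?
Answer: 66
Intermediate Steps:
A(X) = 1
K(j) = 1 + j² + 2*j (K(j) = (j² + 2*j) + 1 = 1 + j² + 2*j)
s(G, Y) = 22 (s(G, Y) = 4 + 3*6 = 4 + 18 = 22)
K(1)*11 + s(-3, -4) = (1 + 1² + 2*1)*11 + 22 = (1 + 1 + 2)*11 + 22 = 4*11 + 22 = 44 + 22 = 66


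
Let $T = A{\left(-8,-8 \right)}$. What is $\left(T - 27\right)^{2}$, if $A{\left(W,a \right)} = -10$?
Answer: $1369$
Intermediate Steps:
$T = -10$
$\left(T - 27\right)^{2} = \left(-10 - 27\right)^{2} = \left(-37\right)^{2} = 1369$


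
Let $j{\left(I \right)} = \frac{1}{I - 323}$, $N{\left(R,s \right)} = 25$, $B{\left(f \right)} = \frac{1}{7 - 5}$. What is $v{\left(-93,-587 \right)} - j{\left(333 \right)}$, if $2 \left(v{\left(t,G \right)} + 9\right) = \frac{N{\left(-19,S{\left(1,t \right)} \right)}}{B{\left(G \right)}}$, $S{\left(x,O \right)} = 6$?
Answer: $\frac{159}{10} \approx 15.9$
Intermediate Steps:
$B{\left(f \right)} = \frac{1}{2}$
$v{\left(t,G \right)} = 16$ ($v{\left(t,G \right)} = -9 + \frac{25 \frac{1}{\frac{1}{2}}}{2} = -9 + \frac{25 \cdot 2}{2} = -9 + \frac{1}{2} \cdot 50 = -9 + 25 = 16$)
$j{\left(I \right)} = \frac{1}{-323 + I}$
$v{\left(-93,-587 \right)} - j{\left(333 \right)} = 16 - \frac{1}{-323 + 333} = 16 - \frac{1}{10} = \frac{159}{10}$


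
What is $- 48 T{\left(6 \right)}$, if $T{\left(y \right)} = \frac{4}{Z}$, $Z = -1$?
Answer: $192$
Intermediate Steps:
$T{\left(y \right)} = -4$ ($T{\left(y \right)} = \frac{4}{-1} = 4 \left(-1\right) = -4$)
$- 48 T{\left(6 \right)} = \left(-48\right) \left(-4\right) = 192$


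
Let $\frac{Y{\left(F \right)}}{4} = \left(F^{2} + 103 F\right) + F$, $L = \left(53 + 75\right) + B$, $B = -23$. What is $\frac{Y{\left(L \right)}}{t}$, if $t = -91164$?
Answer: $- \frac{7315}{7597} \approx -0.96288$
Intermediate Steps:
$L = 105$ ($L = \left(53 + 75\right) - 23 = 128 - 23 = 105$)
$Y{\left(F \right)} = 4 F^{2} + 416 F$ ($Y{\left(F \right)} = 4 \left(\left(F^{2} + 103 F\right) + F\right) = 4 \left(F^{2} + 104 F\right) = 4 F^{2} + 416 F$)
$\frac{Y{\left(L \right)}}{t} = \frac{4 \cdot 105 \left(104 + 105\right)}{-91164} = 4 \cdot 105 \cdot 209 \left(- \frac{1}{91164}\right) = 87780 \left(- \frac{1}{91164}\right) = - \frac{7315}{7597}$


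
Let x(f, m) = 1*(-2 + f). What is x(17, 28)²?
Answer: 225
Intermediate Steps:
x(f, m) = -2 + f
x(17, 28)² = (-2 + 17)² = 15² = 225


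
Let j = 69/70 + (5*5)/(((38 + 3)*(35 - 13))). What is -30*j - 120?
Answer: -474822/3157 ≈ -150.40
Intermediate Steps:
j = 15997/15785 (j = 69*(1/70) + 25/((41*22)) = 69/70 + 25/902 = 15997/15785 ≈ 1.0134)
-30*j - 120 = -30*15997/15785 - 120 = -95982/3157 - 120 = -474822/3157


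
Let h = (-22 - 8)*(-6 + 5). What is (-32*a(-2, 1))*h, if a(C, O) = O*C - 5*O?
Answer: 6720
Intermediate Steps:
a(C, O) = -5*O + C*O (a(C, O) = C*O - 5*O = -5*O + C*O)
h = 30 (h = -30*(-1) = 30)
(-32*a(-2, 1))*h = -32*(-5 - 2)*30 = -32*(-7)*30 = 224*30 = 6720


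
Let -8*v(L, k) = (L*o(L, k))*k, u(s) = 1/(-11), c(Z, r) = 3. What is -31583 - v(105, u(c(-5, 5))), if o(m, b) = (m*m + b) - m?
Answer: -43184839/968 ≈ -44612.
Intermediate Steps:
o(m, b) = b + m² - m (o(m, b) = (m² + b) - m = (b + m²) - m = b + m² - m)
u(s) = -1/11
v(L, k) = -L*k*(k + L² - L)/8 (v(L, k) = -L*(k + L² - L)*k/8 = -L*k*(k + L² - L)/8)
-31583 - v(105, u(c(-5, 5))) = -31583 - 105*(-1)*(105 - 1*(-1/11) - 1*105²)/(8*11) = -31583 - 105*(-1)*(105 + 1/11 - 1*11025)/(8*11) = -31583 - 105*(-1)*(105 + 1/11 - 11025)/(8*11) = -31583 - 105*(-1)*(-120119)/(8*11*11) = -31583 - 1*12612495/968 = -31583 - 12612495/968 = -43184839/968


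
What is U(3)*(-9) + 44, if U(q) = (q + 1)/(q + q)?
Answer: 38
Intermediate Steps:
U(q) = (1 + q)/(2*q) (U(q) = (1 + q)/((2*q)) = (1 + q)*(1/(2*q)) = (1 + q)/(2*q))
U(3)*(-9) + 44 = ((1/2)*(1 + 3)/3)*(-9) + 44 = ((1/2)*(1/3)*4)*(-9) + 44 = (2/3)*(-9) + 44 = -6 + 44 = 38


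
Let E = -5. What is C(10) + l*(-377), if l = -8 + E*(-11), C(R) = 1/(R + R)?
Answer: -354379/20 ≈ -17719.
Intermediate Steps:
C(R) = 1/(2*R)
l = 47 (l = -8 - 5*(-11) = -8 + 55 = 47)
C(10) + l*(-377) = (½)/10 + 47*(-377) = (½)*(⅒) - 17719 = 1/20 - 17719 = -354379/20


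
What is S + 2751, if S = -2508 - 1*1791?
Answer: -1548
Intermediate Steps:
S = -4299 (S = -2508 - 1791 = -4299)
S + 2751 = -4299 + 2751 = -1548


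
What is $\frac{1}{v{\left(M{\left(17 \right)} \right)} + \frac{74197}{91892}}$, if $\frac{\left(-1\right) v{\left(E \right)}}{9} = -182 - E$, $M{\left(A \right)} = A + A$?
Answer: $\frac{91892}{178712245} \approx 0.00051419$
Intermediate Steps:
$M{\left(A \right)} = 2 A$
$v{\left(E \right)} = 1638 + 9 E$ ($v{\left(E \right)} = - 9 \left(-182 - E\right) = 1638 + 9 E$)
$\frac{1}{v{\left(M{\left(17 \right)} \right)} + \frac{74197}{91892}} = \frac{1}{\left(1638 + 9 \cdot 2 \cdot 17\right) + \frac{74197}{91892}} = \frac{1}{\left(1638 + 9 \cdot 34\right) + 74197 \cdot \frac{1}{91892}} = \frac{1}{\left(1638 + 306\right) + \frac{74197}{91892}} = \frac{1}{1944 + \frac{74197}{91892}} = \frac{1}{\frac{178712245}{91892}} = \frac{91892}{178712245}$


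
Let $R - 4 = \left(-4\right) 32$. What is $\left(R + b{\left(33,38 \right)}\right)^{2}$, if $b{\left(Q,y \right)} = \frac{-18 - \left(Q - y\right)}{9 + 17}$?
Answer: $\frac{62001}{4} \approx 15500.0$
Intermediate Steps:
$b{\left(Q,y \right)} = - \frac{9}{13} - \frac{Q}{26} + \frac{y}{26}$ ($b{\left(Q,y \right)} = \frac{-18 + y - Q}{26} = \left(-18 + y - Q\right) \frac{1}{26} = - \frac{9}{13} - \frac{Q}{26} + \frac{y}{26}$)
$R = -124$ ($R = 4 - 128 = -124$)
$\left(R + b{\left(33,38 \right)}\right)^{2} = \left(-124 - \frac{1}{2}\right)^{2} = \left(- \frac{249}{2}\right)^{2} = \frac{62001}{4}$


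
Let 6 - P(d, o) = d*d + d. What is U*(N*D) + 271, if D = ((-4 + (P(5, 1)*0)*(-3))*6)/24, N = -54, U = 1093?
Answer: 59293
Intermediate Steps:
P(d, o) = 6 - d - d² (P(d, o) = 6 - (d*d + d) = 6 - (d² + d) = 6 - (d + d²) = 6 + (-d - d²) = 6 - d - d²)
D = -1 (D = ((-4 + ((6 - 1*5 - 1*5²)*0)*(-3))*6)/24 = ((-4 + ((6 - 5 - 1*25)*0)*(-3))*6)*(1/24) = ((-4 + ((6 - 5 - 25)*0)*(-3))*6)*(1/24) = ((-4 - 24*0*(-3))*6)*(1/24) = ((-4 + 0*(-3))*6)*(1/24) = ((-4 + 0)*6)*(1/24) = -4*6*(1/24) = -24*1/24 = -1)
U*(N*D) + 271 = 1093*(-54*(-1)) + 271 = 1093*54 + 271 = 59022 + 271 = 59293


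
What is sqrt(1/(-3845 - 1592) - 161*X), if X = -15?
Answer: sqrt(71389734698)/5437 ≈ 49.143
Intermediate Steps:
sqrt(1/(-3845 - 1592) - 161*X) = sqrt(1/(-3845 - 1592) - 161*(-15)) = sqrt(1/(-5437) + 2415) = sqrt(-1/5437 + 2415) = sqrt(13130354/5437) = sqrt(71389734698)/5437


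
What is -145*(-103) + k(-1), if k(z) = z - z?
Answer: 14935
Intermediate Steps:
k(z) = 0
-145*(-103) + k(-1) = -145*(-103) + 0 = 14935 + 0 = 14935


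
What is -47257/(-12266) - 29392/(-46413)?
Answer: 2553861413/569301858 ≈ 4.4860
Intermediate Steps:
-47257/(-12266) - 29392/(-46413) = -47257*(-1/12266) - 29392*(-1/46413) = 47257/12266 + 29392/46413 = 2553861413/569301858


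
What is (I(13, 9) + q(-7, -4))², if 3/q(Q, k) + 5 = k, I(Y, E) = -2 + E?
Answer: 400/9 ≈ 44.444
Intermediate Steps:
q(Q, k) = 3/(-5 + k)
(I(13, 9) + q(-7, -4))² = ((-2 + 9) + 3/(-5 - 4))² = (7 + 3/(-9))² = (7 + 3*(-⅑))² = (7 - ⅓)² = (20/3)² = 400/9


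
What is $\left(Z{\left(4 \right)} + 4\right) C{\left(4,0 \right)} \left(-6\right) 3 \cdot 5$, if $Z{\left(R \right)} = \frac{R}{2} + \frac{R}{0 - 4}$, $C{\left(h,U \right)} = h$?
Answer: $-1800$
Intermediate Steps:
$Z{\left(R \right)} = \frac{R}{4}$ ($Z{\left(R \right)} = R \frac{1}{2} + \frac{R}{-4} = \frac{R}{2} + R \left(- \frac{1}{4}\right) = \frac{R}{2} - \frac{R}{4} = \frac{R}{4}$)
$\left(Z{\left(4 \right)} + 4\right) C{\left(4,0 \right)} \left(-6\right) 3 \cdot 5 = \left(\frac{1}{4} \cdot 4 + 4\right) 4 \left(-6\right) 3 \cdot 5 = \left(1 + 4\right) 4 \left(-6\right) 15 = 5 \cdot 4 \left(-6\right) 15 = 20 \left(-6\right) 15 = \left(-120\right) 15 = -1800$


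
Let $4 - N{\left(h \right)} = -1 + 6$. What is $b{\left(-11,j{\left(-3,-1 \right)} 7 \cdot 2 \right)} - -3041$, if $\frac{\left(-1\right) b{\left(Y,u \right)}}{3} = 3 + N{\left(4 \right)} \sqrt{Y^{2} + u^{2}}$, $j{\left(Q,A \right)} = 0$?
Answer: $3065$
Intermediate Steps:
$N{\left(h \right)} = -1$ ($N{\left(h \right)} = 4 - \left(-1 + 6\right) = 4 - 5 = -1$)
$b{\left(Y,u \right)} = -9 + 3 \sqrt{Y^{2} + u^{2}}$ ($b{\left(Y,u \right)} = - 3 \left(3 - \sqrt{Y^{2} + u^{2}}\right) = -9 + 3 \sqrt{Y^{2} + u^{2}}$)
$b{\left(-11,j{\left(-3,-1 \right)} 7 \cdot 2 \right)} - -3041 = \left(-9 + 3 \sqrt{\left(-11\right)^{2} + \left(0 \cdot 7 \cdot 2\right)^{2}}\right) - -3041 = \left(-9 + 3 \sqrt{121 + \left(0 \cdot 2\right)^{2}}\right) + 3041 = \left(-9 + 3 \sqrt{121 + 0^{2}}\right) + 3041 = \left(-9 + 3 \sqrt{121 + 0}\right) + 3041 = \left(-9 + 3 \sqrt{121}\right) + 3041 = \left(-9 + 3 \cdot 11\right) + 3041 = \left(-9 + 33\right) + 3041 = 24 + 3041 = 3065$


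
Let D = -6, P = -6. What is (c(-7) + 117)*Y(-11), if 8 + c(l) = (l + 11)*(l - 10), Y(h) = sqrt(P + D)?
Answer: 82*I*sqrt(3) ≈ 142.03*I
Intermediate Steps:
Y(h) = 2*I*sqrt(3) (Y(h) = sqrt(-6 - 6) = sqrt(-12) = 2*I*sqrt(3))
c(l) = -8 + (-10 + l)*(11 + l) (c(l) = -8 + (l + 11)*(l - 10) = -8 + (11 + l)*(-10 + l) = -8 + (-10 + l)*(11 + l))
(c(-7) + 117)*Y(-11) = ((-118 - 7 + (-7)**2) + 117)*(2*I*sqrt(3)) = ((-118 - 7 + 49) + 117)*(2*I*sqrt(3)) = (-76 + 117)*(2*I*sqrt(3)) = 41*(2*I*sqrt(3)) = 82*I*sqrt(3)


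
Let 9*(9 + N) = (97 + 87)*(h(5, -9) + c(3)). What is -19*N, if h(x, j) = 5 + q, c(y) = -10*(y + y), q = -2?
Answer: 66937/3 ≈ 22312.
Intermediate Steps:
c(y) = -20*y
h(x, j) = 3 (h(x, j) = 5 - 2 = 3)
N = -3523/3 (N = -9 + ((97 + 87)*(3 - 20*3))/9 = -9 + (184*(3 - 60))/9 = -9 + (184*(-57))/9 = -9 + (1/9)*(-10488) = -9 - 3496/3 = -3523/3 ≈ -1174.3)
-19*N = -19*(-3523/3) = 66937/3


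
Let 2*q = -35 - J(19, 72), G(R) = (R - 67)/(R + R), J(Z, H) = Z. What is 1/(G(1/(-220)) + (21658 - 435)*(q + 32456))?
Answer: 2/1376496075 ≈ 1.4530e-9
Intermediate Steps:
G(R) = (-67 + R)/(2*R) (G(R) = (-67 + R)/((2*R)) = (-67 + R)*(1/(2*R)) = (-67 + R)/(2*R))
q = -27 (q = (-35 - 1*19)/2 = (-35 - 19)/2 = (½)*(-54) = -27)
1/(G(1/(-220)) + (21658 - 435)*(q + 32456)) = 1/((-67 + 1/(-220))/(2*(1/(-220))) + (21658 - 435)*(-27 + 32456)) = 1/((-67 - 1/220)/(2*(-1/220)) + 21223*32429) = 1/((½)*(-220)*(-14741/220) + 688240667) = 1/(14741/2 + 688240667) = 1/(1376496075/2) = 2/1376496075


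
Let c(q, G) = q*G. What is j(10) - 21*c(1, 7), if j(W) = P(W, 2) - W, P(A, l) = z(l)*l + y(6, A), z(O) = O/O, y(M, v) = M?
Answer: -149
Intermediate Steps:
z(O) = 1
P(A, l) = 6 + l (P(A, l) = 1*l + 6 = l + 6 = 6 + l)
j(W) = 8 - W (j(W) = (6 + 2) - W = 8 - W)
c(q, G) = G*q
j(10) - 21*c(1, 7) = (8 - 1*10) - 147 = (8 - 10) - 21*7 = -2 - 147 = -149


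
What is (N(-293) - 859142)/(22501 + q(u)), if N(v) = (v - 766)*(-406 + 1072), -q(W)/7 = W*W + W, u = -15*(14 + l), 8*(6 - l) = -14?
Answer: 25030976/11524619 ≈ 2.1720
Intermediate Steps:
l = 31/4 (l = 6 - ⅛*(-14) = 6 + 7/4 = 31/4 ≈ 7.7500)
u = -1305/4 (u = -15*(14 + 31/4) = -15*87/4 = -1305/4 ≈ -326.25)
q(W) = -7*W - 7*W² (q(W) = -7*(W*W + W) = -7*(W² + W) = -7*(W + W²) = -7*W - 7*W²)
N(v) = -510156 + 666*v (N(v) = (-766 + v)*666 = -510156 + 666*v)
(N(-293) - 859142)/(22501 + q(u)) = ((-510156 + 666*(-293)) - 859142)/(22501 - 7*(-1305/4)*(1 - 1305/4)) = ((-510156 - 195138) - 859142)/(22501 - 7*(-1305/4)*(-1301/4)) = (-705294 - 859142)/(22501 - 11884635/16) = -1564436/(-11524619/16) = -1564436*(-16/11524619) = 25030976/11524619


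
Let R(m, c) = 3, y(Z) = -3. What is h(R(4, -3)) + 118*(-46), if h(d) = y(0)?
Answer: -5431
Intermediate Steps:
h(d) = -3
h(R(4, -3)) + 118*(-46) = -3 + 118*(-46) = -3 - 5428 = -5431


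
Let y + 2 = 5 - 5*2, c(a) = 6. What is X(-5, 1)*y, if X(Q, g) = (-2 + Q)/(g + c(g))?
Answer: 7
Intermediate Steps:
y = -7 (y = -2 + (5 - 5*2) = -2 + (5 - 10) = -2 - 5 = -7)
X(Q, g) = (-2 + Q)/(6 + g) (X(Q, g) = (-2 + Q)/(g + 6) = (-2 + Q)/(6 + g))
X(-5, 1)*y = ((-2 - 5)/(6 + 1))*(-7) = (-7/7)*(-7) = ((⅐)*(-7))*(-7) = -1*(-7) = 7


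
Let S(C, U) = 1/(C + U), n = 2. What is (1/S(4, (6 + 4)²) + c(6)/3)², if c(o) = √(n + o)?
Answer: 97352/9 + 416*√2/3 ≈ 11013.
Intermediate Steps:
c(o) = √(2 + o)
(1/S(4, (6 + 4)²) + c(6)/3)² = (1/(1/(4 + (6 + 4)²)) + √(2 + 6)/3)² = (1/(1/(4 + 10²)) + √8*(⅓))² = (1/(1/(4 + 100)) + (2*√2)*(⅓))² = (1/(1/104) + 2*√2/3)² = (104 + 2*√2/3)²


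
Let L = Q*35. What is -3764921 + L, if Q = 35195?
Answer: -2533096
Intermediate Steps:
L = 1231825 (L = 35195*35 = 1231825)
-3764921 + L = -3764921 + 1231825 = -2533096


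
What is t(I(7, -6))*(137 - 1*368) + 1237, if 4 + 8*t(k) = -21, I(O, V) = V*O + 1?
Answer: 15671/8 ≈ 1958.9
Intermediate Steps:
I(O, V) = 1 + O*V (I(O, V) = O*V + 1 = 1 + O*V)
t(k) = -25/8 (t(k) = -½ + (⅛)*(-21) = -½ - 21/8 = -25/8)
t(I(7, -6))*(137 - 1*368) + 1237 = -25*(137 - 1*368)/8 + 1237 = -25*(137 - 368)/8 + 1237 = -25/8*(-231) + 1237 = 5775/8 + 1237 = 15671/8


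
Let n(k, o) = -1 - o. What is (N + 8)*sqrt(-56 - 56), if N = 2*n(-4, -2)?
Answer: 40*I*sqrt(7) ≈ 105.83*I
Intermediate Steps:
N = 2 (N = 2*(-1 - 1*(-2)) = 2*(-1 + 2) = 2*1 = 2)
(N + 8)*sqrt(-56 - 56) = (2 + 8)*sqrt(-56 - 56) = 10*sqrt(-112) = 10*(4*I*sqrt(7)) = 40*I*sqrt(7)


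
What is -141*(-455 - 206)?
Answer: 93201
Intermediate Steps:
-141*(-455 - 206) = -141*(-661) = 93201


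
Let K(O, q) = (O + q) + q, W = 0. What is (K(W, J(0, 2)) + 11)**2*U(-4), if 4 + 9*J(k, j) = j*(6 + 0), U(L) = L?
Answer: -52900/81 ≈ -653.09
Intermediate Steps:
J(k, j) = -4/9 + 2*j/3 (J(k, j) = -4/9 + (j*(6 + 0))/9 = -4/9 + (j*6)/9 = -4/9 + (6*j)/9 = -4/9 + 2*j/3)
K(O, q) = O + 2*q
(K(W, J(0, 2)) + 11)**2*U(-4) = ((0 + 2*(-4/9 + (2/3)*2)) + 11)**2*(-4) = ((0 + 2*(-4/9 + 4/3)) + 11)**2*(-4) = ((0 + 2*(8/9)) + 11)**2*(-4) = ((0 + 16/9) + 11)**2*(-4) = (16/9 + 11)**2*(-4) = (115/9)**2*(-4) = (13225/81)*(-4) = -52900/81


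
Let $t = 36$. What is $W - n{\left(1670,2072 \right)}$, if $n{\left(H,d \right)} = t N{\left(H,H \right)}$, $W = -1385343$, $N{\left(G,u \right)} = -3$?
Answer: $-1385235$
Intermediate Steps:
$n{\left(H,d \right)} = -108$ ($n{\left(H,d \right)} = 36 \left(-3\right) = -108$)
$W - n{\left(1670,2072 \right)} = -1385343 - -108 = -1385343 + 108 = -1385235$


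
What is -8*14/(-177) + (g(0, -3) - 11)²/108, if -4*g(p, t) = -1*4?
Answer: 2483/1593 ≈ 1.5587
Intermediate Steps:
g(p, t) = 1 (g(p, t) = -(-1)*4/4 = -¼*(-4) = 1)
-8*14/(-177) + (g(0, -3) - 11)²/108 = -8*14/(-177) + (1 - 11)²/108 = -112*(-1/177) + (-10)²*(1/108) = 112/177 + 100*(1/108) = 112/177 + 25/27 = 2483/1593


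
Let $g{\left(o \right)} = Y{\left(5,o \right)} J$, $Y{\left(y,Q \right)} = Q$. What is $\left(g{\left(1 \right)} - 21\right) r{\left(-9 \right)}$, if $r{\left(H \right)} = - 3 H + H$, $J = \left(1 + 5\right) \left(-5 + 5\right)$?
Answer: $-378$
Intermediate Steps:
$J = 0$ ($J = 6 \cdot 0 = 0$)
$r{\left(H \right)} = - 2 H$
$g{\left(o \right)} = 0$ ($g{\left(o \right)} = o 0 = 0$)
$\left(g{\left(1 \right)} - 21\right) r{\left(-9 \right)} = \left(0 - 21\right) \left(\left(-2\right) \left(-9\right)\right) = \left(-21\right) 18 = -378$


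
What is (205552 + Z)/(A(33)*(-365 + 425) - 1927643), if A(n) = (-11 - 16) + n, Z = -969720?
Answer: 764168/1927283 ≈ 0.39650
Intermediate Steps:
A(n) = -27 + n
(205552 + Z)/(A(33)*(-365 + 425) - 1927643) = (205552 - 969720)/((-27 + 33)*(-365 + 425) - 1927643) = -764168/(6*60 - 1927643) = -764168/(360 - 1927643) = -764168/(-1927283) = -764168*(-1/1927283) = 764168/1927283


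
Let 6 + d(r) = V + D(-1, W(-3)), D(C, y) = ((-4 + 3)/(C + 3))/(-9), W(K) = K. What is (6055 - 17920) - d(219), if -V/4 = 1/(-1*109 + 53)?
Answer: -747125/63 ≈ -11859.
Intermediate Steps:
D(C, y) = 1/(9*(3 + C)) (D(C, y) = -1/(3 + C)*(-⅑) = 1/(9*(3 + C)))
V = 1/14 (V = -4/(-1*109 + 53) = -4/(-109 + 53) = -4/(-56) = -4*(-1/56) = 1/14 ≈ 0.071429)
d(r) = -370/63 (d(r) = -6 + (1/14 + 1/(9*(3 - 1))) = -6 + (1/14 + (⅑)/2) = -6 + (1/14 + (⅑)*(½)) = -6 + (1/14 + 1/18) = -6 + 8/63 = -370/63)
(6055 - 17920) - d(219) = (6055 - 17920) - 1*(-370/63) = -11865 + 370/63 = -747125/63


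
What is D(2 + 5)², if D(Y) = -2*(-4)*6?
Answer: 2304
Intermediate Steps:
D(Y) = 48 (D(Y) = 8*6 = 48)
D(2 + 5)² = 48² = 2304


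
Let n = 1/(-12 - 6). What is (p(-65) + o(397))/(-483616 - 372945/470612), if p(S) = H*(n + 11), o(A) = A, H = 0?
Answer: -186832964/227595865937 ≈ -0.00082090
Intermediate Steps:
n = -1/18 (n = 1/(-18) = -1/18 ≈ -0.055556)
p(S) = 0 (p(S) = 0*(-1/18 + 11) = 0*(197/18) = 0)
(p(-65) + o(397))/(-483616 - 372945/470612) = (0 + 397)/(-483616 - 372945/470612) = 397/(-483616 - 372945*1/470612) = 397/(-483616 - 372945/470612) = 397/(-227595865937/470612) = 397*(-470612/227595865937) = -186832964/227595865937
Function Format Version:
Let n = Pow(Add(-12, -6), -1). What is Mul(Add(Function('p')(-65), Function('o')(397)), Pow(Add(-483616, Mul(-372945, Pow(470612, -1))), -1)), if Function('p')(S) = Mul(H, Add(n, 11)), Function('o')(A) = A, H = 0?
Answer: Rational(-186832964, 227595865937) ≈ -0.00082090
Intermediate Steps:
n = Rational(-1, 18) (n = Pow(-18, -1) = Rational(-1, 18) ≈ -0.055556)
Function('p')(S) = 0 (Function('p')(S) = Mul(0, Add(Rational(-1, 18), 11)) = Mul(0, Rational(197, 18)) = 0)
Mul(Add(Function('p')(-65), Function('o')(397)), Pow(Add(-483616, Mul(-372945, Pow(470612, -1))), -1)) = Mul(Add(0, 397), Pow(Add(-483616, Mul(-372945, Pow(470612, -1))), -1)) = Mul(397, Pow(Add(-483616, Mul(-372945, Rational(1, 470612))), -1)) = Mul(397, Pow(Add(-483616, Rational(-372945, 470612)), -1)) = Mul(397, Pow(Rational(-227595865937, 470612), -1)) = Mul(397, Rational(-470612, 227595865937)) = Rational(-186832964, 227595865937)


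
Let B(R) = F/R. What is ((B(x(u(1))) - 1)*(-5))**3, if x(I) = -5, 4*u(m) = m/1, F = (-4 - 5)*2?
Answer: -2197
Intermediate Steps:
F = -18 (F = -9*2 = -18)
u(m) = m/4 (u(m) = (m/1)/4 = (m*1)/4 = m/4)
B(R) = -18/R
((B(x(u(1))) - 1)*(-5))**3 = ((-18/(-5) - 1)*(-5))**3 = ((-18*(-1/5) - 1)*(-5))**3 = ((18/5 - 1)*(-5))**3 = ((13/5)*(-5))**3 = (-13)**3 = -2197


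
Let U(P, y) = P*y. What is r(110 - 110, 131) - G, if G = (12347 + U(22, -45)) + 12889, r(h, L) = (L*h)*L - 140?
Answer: -24386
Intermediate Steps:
r(h, L) = -140 + h*L² (r(h, L) = h*L² - 140 = -140 + h*L²)
G = 24246 (G = (12347 + 22*(-45)) + 12889 = (12347 - 990) + 12889 = 11357 + 12889 = 24246)
r(110 - 110, 131) - G = (-140 + (110 - 110)*131²) - 1*24246 = (-140 + 0*17161) - 24246 = (-140 + 0) - 24246 = -140 - 24246 = -24386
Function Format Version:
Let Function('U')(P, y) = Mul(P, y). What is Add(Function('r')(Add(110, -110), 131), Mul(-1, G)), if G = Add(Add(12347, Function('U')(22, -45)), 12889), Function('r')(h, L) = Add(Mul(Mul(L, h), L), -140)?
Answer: -24386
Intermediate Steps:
Function('r')(h, L) = Add(-140, Mul(h, Pow(L, 2))) (Function('r')(h, L) = Add(Mul(h, Pow(L, 2)), -140) = Add(-140, Mul(h, Pow(L, 2))))
G = 24246 (G = Add(Add(12347, Mul(22, -45)), 12889) = Add(Add(12347, -990), 12889) = Add(11357, 12889) = 24246)
Add(Function('r')(Add(110, -110), 131), Mul(-1, G)) = Add(Add(-140, Mul(Add(110, -110), Pow(131, 2))), Mul(-1, 24246)) = Add(Add(-140, Mul(0, 17161)), -24246) = Add(Add(-140, 0), -24246) = Add(-140, -24246) = -24386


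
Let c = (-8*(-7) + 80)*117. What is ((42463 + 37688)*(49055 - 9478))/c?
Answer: 1057378709/5304 ≈ 1.9936e+5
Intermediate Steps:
c = 15912 (c = (56 + 80)*117 = 136*117 = 15912)
((42463 + 37688)*(49055 - 9478))/c = ((42463 + 37688)*(49055 - 9478))/15912 = (80151*39577)*(1/15912) = 3172136127*(1/15912) = 1057378709/5304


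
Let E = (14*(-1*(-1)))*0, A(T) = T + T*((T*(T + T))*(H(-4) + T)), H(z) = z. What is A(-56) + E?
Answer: 21073864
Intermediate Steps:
A(T) = T + 2*T³*(-4 + T) (A(T) = T + T*((T*(T + T))*(-4 + T)) = T + T*((T*(2*T))*(-4 + T)) = T + T*((2*T²)*(-4 + T)) = T + T*(2*T²*(-4 + T)) = T + 2*T³*(-4 + T))
E = 0 (E = (14*1)*0 = 14*0 = 0)
A(-56) + E = (-56 - 8*(-56)³ + 2*(-56)⁴) + 0 = (-56 - 8*(-175616) + 2*9834496) + 0 = (-56 + 1404928 + 19668992) + 0 = 21073864 + 0 = 21073864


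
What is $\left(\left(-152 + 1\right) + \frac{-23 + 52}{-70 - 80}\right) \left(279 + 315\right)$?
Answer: $- \frac{2245221}{25} \approx -89809.0$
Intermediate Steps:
$\left(\left(-152 + 1\right) + \frac{-23 + 52}{-70 - 80}\right) \left(279 + 315\right) = \left(-151 + \frac{29}{-150}\right) 594 = \left(-151 + 29 \left(- \frac{1}{150}\right)\right) 594 = \left(-151 - \frac{29}{150}\right) 594 = \left(- \frac{22679}{150}\right) 594 = - \frac{2245221}{25}$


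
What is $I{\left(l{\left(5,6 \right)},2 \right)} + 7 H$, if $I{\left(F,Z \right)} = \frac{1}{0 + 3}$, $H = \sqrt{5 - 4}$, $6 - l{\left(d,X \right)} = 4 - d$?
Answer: $\frac{22}{3} \approx 7.3333$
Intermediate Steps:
$l{\left(d,X \right)} = 2 + d$ ($l{\left(d,X \right)} = 6 - \left(4 - d\right) = 6 + \left(-4 + d\right) = 2 + d$)
$H = 1$ ($H = \sqrt{1} = 1$)
$I{\left(F,Z \right)} = \frac{1}{3}$
$I{\left(l{\left(5,6 \right)},2 \right)} + 7 H = \frac{1}{3} + 7 \cdot 1 = \frac{1}{3} + 7 = \frac{22}{3}$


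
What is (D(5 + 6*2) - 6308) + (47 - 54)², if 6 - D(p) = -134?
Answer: -6119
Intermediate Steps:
D(p) = 140 (D(p) = 6 - 1*(-134) = 6 + 134 = 140)
(D(5 + 6*2) - 6308) + (47 - 54)² = (140 - 6308) + (47 - 54)² = -6168 + (-7)² = -6168 + 49 = -6119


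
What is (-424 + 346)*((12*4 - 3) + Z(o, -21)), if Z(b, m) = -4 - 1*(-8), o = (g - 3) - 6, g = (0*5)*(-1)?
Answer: -3822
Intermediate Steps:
g = 0 (g = 0*(-1) = 0)
o = -9 (o = (0 - 3) - 6 = -3 - 6 = -9)
Z(b, m) = 4 (Z(b, m) = -4 + 8 = 4)
(-424 + 346)*((12*4 - 3) + Z(o, -21)) = (-424 + 346)*((12*4 - 3) + 4) = -78*((48 - 3) + 4) = -78*(45 + 4) = -78*49 = -3822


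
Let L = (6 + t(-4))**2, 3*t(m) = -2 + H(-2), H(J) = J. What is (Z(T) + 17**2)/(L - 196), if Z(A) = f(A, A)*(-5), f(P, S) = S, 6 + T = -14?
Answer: -3501/1568 ≈ -2.2328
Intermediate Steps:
T = -20 (T = -6 - 14 = -20)
t(m) = -4/3 (t(m) = (-2 - 2)/3 = (1/3)*(-4) = -4/3)
Z(A) = -5*A (Z(A) = A*(-5) = -5*A)
L = 196/9 (L = (6 - 4/3)**2 = (14/3)**2 = 196/9 ≈ 21.778)
(Z(T) + 17**2)/(L - 196) = (-5*(-20) + 17**2)/(196/9 - 196) = (100 + 289)/(-1568/9) = 389*(-9/1568) = -3501/1568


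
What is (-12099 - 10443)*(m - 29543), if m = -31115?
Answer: 1367352636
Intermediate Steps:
(-12099 - 10443)*(m - 29543) = (-12099 - 10443)*(-31115 - 29543) = -22542*(-60658) = 1367352636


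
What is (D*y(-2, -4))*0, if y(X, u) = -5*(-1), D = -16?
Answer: 0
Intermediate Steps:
y(X, u) = 5
(D*y(-2, -4))*0 = -16*5*0 = -80*0 = 0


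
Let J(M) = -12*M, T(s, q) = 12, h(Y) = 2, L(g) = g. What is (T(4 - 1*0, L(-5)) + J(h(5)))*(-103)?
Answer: 1236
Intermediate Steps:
(T(4 - 1*0, L(-5)) + J(h(5)))*(-103) = (12 - 12*2)*(-103) = (12 - 24)*(-103) = -12*(-103) = 1236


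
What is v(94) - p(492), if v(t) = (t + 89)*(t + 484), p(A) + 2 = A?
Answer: 105284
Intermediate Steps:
p(A) = -2 + A
v(t) = (89 + t)*(484 + t)
v(94) - p(492) = (43076 + 94**2 + 573*94) - (-2 + 492) = (43076 + 8836 + 53862) - 1*490 = 105774 - 490 = 105284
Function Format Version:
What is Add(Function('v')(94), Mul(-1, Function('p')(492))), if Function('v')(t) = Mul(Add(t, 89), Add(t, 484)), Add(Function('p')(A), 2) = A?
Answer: 105284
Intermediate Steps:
Function('p')(A) = Add(-2, A)
Function('v')(t) = Mul(Add(89, t), Add(484, t))
Add(Function('v')(94), Mul(-1, Function('p')(492))) = Add(Add(43076, Pow(94, 2), Mul(573, 94)), Mul(-1, Add(-2, 492))) = Add(Add(43076, 8836, 53862), Mul(-1, 490)) = Add(105774, -490) = 105284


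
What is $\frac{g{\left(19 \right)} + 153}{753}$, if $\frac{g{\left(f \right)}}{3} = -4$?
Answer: $\frac{47}{251} \approx 0.18725$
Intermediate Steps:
$g{\left(f \right)} = -12$ ($g{\left(f \right)} = 3 \left(-4\right) = -12$)
$\frac{g{\left(19 \right)} + 153}{753} = \frac{-12 + 153}{753} = 141 \cdot \frac{1}{753} = \frac{47}{251}$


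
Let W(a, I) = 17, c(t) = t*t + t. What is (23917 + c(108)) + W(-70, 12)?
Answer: 35706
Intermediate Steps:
c(t) = t + t**2 (c(t) = t**2 + t = t + t**2)
(23917 + c(108)) + W(-70, 12) = (23917 + 108*(1 + 108)) + 17 = (23917 + 108*109) + 17 = (23917 + 11772) + 17 = 35689 + 17 = 35706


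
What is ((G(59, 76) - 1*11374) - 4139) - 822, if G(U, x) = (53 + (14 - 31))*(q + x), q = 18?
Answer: -12951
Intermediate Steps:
G(U, x) = 648 + 36*x (G(U, x) = (53 + (14 - 31))*(18 + x) = (53 - 17)*(18 + x) = 36*(18 + x) = 648 + 36*x)
((G(59, 76) - 1*11374) - 4139) - 822 = (((648 + 36*76) - 1*11374) - 4139) - 822 = (((648 + 2736) - 11374) - 4139) - 822 = ((3384 - 11374) - 4139) - 822 = (-7990 - 4139) - 822 = -12129 - 822 = -12951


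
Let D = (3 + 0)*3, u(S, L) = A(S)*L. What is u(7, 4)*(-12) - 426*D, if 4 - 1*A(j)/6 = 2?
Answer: -4410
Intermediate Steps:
A(j) = 12 (A(j) = 24 - 6*2 = 24 - 12 = 12)
u(S, L) = 12*L
D = 9 (D = 3*3 = 9)
u(7, 4)*(-12) - 426*D = (12*4)*(-12) - 426*9 = 48*(-12) - 3834 = -576 - 3834 = -4410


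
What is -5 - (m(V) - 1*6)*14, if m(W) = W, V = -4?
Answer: 135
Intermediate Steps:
-5 - (m(V) - 1*6)*14 = -5 - (-4 - 1*6)*14 = -5 - (-4 - 6)*14 = -5 - 1*(-10)*14 = -5 + 10*14 = -5 + 140 = 135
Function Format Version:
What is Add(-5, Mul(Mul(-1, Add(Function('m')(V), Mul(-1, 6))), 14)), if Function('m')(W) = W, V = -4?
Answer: 135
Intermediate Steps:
Add(-5, Mul(Mul(-1, Add(Function('m')(V), Mul(-1, 6))), 14)) = Add(-5, Mul(Mul(-1, Add(-4, Mul(-1, 6))), 14)) = Add(-5, Mul(Mul(-1, Add(-4, -6)), 14)) = Add(-5, Mul(Mul(-1, -10), 14)) = Add(-5, Mul(10, 14)) = Add(-5, 140) = 135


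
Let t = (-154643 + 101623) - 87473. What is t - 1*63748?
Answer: -204241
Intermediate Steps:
t = -140493 (t = -53020 - 87473 = -140493)
t - 1*63748 = -140493 - 1*63748 = -140493 - 63748 = -204241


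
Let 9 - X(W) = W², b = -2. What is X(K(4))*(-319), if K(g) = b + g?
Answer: -1595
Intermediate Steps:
K(g) = -2 + g
X(W) = 9 - W²
X(K(4))*(-319) = (9 - (-2 + 4)²)*(-319) = (9 - 1*2²)*(-319) = (9 - 1*4)*(-319) = (9 - 4)*(-319) = 5*(-319) = -1595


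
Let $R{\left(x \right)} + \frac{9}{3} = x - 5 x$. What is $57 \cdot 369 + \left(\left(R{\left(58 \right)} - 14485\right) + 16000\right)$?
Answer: $22313$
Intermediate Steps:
$R{\left(x \right)} = -3 - 4 x$ ($R{\left(x \right)} = -3 + \left(x - 5 x\right) = -3 - 4 x$)
$57 \cdot 369 + \left(\left(R{\left(58 \right)} - 14485\right) + 16000\right) = 57 \cdot 369 + \left(\left(\left(-3 - 232\right) - 14485\right) + 16000\right) = 21033 + \left(\left(\left(-3 - 232\right) - 14485\right) + 16000\right) = 21033 + \left(\left(-235 - 14485\right) + 16000\right) = 21033 + \left(-14720 + 16000\right) = 21033 + 1280 = 22313$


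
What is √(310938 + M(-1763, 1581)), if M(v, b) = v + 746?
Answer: √309921 ≈ 556.71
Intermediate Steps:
M(v, b) = 746 + v
√(310938 + M(-1763, 1581)) = √(310938 + (746 - 1763)) = √(310938 - 1017) = √309921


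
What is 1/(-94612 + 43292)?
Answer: -1/51320 ≈ -1.9486e-5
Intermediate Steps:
1/(-94612 + 43292) = 1/(-51320) = -1/51320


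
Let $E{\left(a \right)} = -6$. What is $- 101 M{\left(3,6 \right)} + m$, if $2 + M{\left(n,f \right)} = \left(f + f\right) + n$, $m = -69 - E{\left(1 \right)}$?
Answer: $-1376$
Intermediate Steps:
$m = -63$ ($m = -69 - -6 = -69 + 6 = -63$)
$M{\left(n,f \right)} = -2 + n + 2 f$ ($M{\left(n,f \right)} = -2 + \left(\left(f + f\right) + n\right) = -2 + \left(2 f + n\right) = -2 + \left(n + 2 f\right) = -2 + n + 2 f$)
$- 101 M{\left(3,6 \right)} + m = - 101 \left(-2 + 3 + 2 \cdot 6\right) - 63 = - 101 \left(-2 + 3 + 12\right) - 63 = \left(-101\right) 13 - 63 = -1313 - 63 = -1376$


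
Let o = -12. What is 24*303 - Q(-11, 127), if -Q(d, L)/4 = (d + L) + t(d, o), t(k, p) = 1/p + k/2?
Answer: 23141/3 ≈ 7713.7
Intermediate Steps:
t(k, p) = 1/p + k/2 (t(k, p) = 1/p + k*(½) = 1/p + k/2)
Q(d, L) = ⅓ - 6*d - 4*L (Q(d, L) = -4*((d + L) + (1/(-12) + d/2)) = -4*((L + d) + (-1/12 + d/2)) = -4*(-1/12 + L + 3*d/2) = ⅓ - 6*d - 4*L)
24*303 - Q(-11, 127) = 24*303 - (⅓ - 6*(-11) - 4*127) = 7272 - (⅓ + 66 - 508) = 7272 - 1*(-1325/3) = 7272 + 1325/3 = 23141/3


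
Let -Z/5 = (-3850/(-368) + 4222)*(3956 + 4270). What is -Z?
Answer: 16015466745/92 ≈ 1.7408e+8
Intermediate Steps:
Z = -16015466745/92 (Z = -5*(-3850/(-368) + 4222)*(3956 + 4270) = -5*(-3850*(-1/368) + 4222)*8226 = -5*(1925/184 + 4222)*8226 = -3893865*8226/184 = -5*3203093349/92 = -16015466745/92 ≈ -1.7408e+8)
-Z = -1*(-16015466745/92) = 16015466745/92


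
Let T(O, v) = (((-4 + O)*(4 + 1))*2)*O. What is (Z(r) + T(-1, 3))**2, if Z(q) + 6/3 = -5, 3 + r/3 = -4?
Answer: 1849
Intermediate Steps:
r = -21 (r = -9 + 3*(-4) = -9 - 12 = -21)
Z(q) = -7 (Z(q) = -2 - 5 = -7)
T(O, v) = O*(-40 + 10*O) (T(O, v) = (((-4 + O)*5)*2)*O = ((-20 + 5*O)*2)*O = (-40 + 10*O)*O = O*(-40 + 10*O))
(Z(r) + T(-1, 3))**2 = (-7 + 10*(-1)*(-4 - 1))**2 = (-7 + 10*(-1)*(-5))**2 = (-7 + 50)**2 = 43**2 = 1849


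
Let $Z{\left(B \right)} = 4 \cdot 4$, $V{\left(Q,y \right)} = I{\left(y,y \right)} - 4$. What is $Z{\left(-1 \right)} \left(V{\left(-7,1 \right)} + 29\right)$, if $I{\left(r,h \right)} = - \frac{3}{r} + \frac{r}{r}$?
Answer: $368$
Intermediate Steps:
$I{\left(r,h \right)} = 1 - \frac{3}{r}$ ($I{\left(r,h \right)} = - \frac{3}{r} + 1 = 1 - \frac{3}{r}$)
$V{\left(Q,y \right)} = -4 + \frac{-3 + y}{y}$ ($V{\left(Q,y \right)} = \frac{-3 + y}{y} - 4 = -4 + \frac{-3 + y}{y}$)
$Z{\left(B \right)} = 16$
$Z{\left(-1 \right)} \left(V{\left(-7,1 \right)} + 29\right) = 16 \left(\left(-3 - \frac{3}{1}\right) + 29\right) = 16 \left(\left(-3 - 3\right) + 29\right) = 16 \left(-6 + 29\right) = 16 \cdot 23 = 368$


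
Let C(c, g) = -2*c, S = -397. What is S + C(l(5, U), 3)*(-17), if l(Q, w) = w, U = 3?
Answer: -295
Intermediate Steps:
S + C(l(5, U), 3)*(-17) = -397 - 2*3*(-17) = -397 - 6*(-17) = -397 + 102 = -295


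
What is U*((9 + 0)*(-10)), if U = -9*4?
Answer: 3240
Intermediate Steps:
U = -36
U*((9 + 0)*(-10)) = -36*(9 + 0)*(-10) = -324*(-10) = -36*(-90) = 3240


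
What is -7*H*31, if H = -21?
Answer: 4557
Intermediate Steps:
-7*H*31 = -7*(-21)*31 = 147*31 = 4557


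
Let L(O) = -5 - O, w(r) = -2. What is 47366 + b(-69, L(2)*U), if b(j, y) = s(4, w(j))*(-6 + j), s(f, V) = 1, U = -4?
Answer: 47291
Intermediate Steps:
b(j, y) = -6 + j (b(j, y) = 1*(-6 + j) = -6 + j)
47366 + b(-69, L(2)*U) = 47366 + (-6 - 69) = 47366 - 75 = 47291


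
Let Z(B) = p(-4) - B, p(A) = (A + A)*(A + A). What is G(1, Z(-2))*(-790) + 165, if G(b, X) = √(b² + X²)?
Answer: 165 - 790*√4357 ≈ -51981.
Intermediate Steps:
p(A) = 4*A² (p(A) = (2*A)*(2*A) = 4*A²)
Z(B) = 64 - B (Z(B) = 4*(-4)² - B = 4*16 - B = 64 - B)
G(b, X) = √(X² + b²)
G(1, Z(-2))*(-790) + 165 = √((64 - 1*(-2))² + 1²)*(-790) + 165 = √((64 + 2)² + 1)*(-790) + 165 = √(66² + 1)*(-790) + 165 = √(4356 + 1)*(-790) + 165 = √4357*(-790) + 165 = -790*√4357 + 165 = 165 - 790*√4357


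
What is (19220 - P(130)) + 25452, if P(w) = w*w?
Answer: 27772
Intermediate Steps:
P(w) = w²
(19220 - P(130)) + 25452 = (19220 - 1*130²) + 25452 = (19220 - 1*16900) + 25452 = (19220 - 16900) + 25452 = 2320 + 25452 = 27772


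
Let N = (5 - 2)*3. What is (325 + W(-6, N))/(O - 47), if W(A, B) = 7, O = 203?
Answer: 83/39 ≈ 2.1282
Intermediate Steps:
N = 9 (N = 3*3 = 9)
(325 + W(-6, N))/(O - 47) = (325 + 7)/(203 - 47) = 332/156 = 332*(1/156) = 83/39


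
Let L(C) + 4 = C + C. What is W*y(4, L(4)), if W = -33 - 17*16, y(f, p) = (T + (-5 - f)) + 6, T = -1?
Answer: 1220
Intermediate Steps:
L(C) = -4 + 2*C (L(C) = -4 + (C + C) = -4 + 2*C)
y(f, p) = -f (y(f, p) = (-1 + (-5 - f)) + 6 = (-6 - f) + 6 = -f)
W = -305 (W = -33 - 272 = -305)
W*y(4, L(4)) = -(-305)*4 = -305*(-4) = 1220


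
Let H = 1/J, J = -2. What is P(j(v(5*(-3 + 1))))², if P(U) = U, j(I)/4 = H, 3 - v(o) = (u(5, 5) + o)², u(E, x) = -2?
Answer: 4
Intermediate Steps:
v(o) = 3 - (-2 + o)²
H = -½ (H = 1/(-2) = -½ ≈ -0.50000)
j(I) = -2 (j(I) = 4*(-½) = -2)
P(j(v(5*(-3 + 1))))² = (-2)² = 4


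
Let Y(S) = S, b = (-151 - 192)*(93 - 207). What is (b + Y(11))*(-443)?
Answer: -17327059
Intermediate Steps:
b = 39102 (b = -343*(-114) = 39102)
(b + Y(11))*(-443) = (39102 + 11)*(-443) = 39113*(-443) = -17327059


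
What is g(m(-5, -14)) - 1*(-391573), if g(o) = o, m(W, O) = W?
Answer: 391568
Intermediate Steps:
g(m(-5, -14)) - 1*(-391573) = -5 - 1*(-391573) = -5 + 391573 = 391568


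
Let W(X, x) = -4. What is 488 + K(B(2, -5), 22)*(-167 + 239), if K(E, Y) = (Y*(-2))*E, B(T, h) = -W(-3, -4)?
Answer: -12184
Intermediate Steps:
B(T, h) = 4 (B(T, h) = -1*(-4) = 4)
K(E, Y) = -2*E*Y (K(E, Y) = (-2*Y)*E = -2*E*Y)
488 + K(B(2, -5), 22)*(-167 + 239) = 488 + (-2*4*22)*(-167 + 239) = 488 - 176*72 = 488 - 12672 = -12184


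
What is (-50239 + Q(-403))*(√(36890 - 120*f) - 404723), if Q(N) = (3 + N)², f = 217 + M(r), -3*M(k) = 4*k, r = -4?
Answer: -44422801203 + 109761*√10210 ≈ -4.4412e+10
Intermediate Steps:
M(k) = -4*k/3
f = 667/3 (f = 217 - 4/3*(-4) = 217 + 16/3 = 667/3 ≈ 222.33)
(-50239 + Q(-403))*(√(36890 - 120*f) - 404723) = (-50239 + (3 - 403)²)*(√(36890 - 120*667/3) - 404723) = (-50239 + (-400)²)*(√(36890 - 26680) - 404723) = (-50239 + 160000)*(√10210 - 404723) = 109761*(-404723 + √10210) = -44422801203 + 109761*√10210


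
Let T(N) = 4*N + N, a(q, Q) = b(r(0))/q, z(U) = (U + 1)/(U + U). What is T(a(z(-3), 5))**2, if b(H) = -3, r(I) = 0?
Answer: 2025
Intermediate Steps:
z(U) = (1 + U)/(2*U) (z(U) = (1 + U)/((2*U)) = (1 + U)*(1/(2*U)) = (1 + U)/(2*U))
a(q, Q) = -3/q
T(N) = 5*N
T(a(z(-3), 5))**2 = (5*(-3*(-6/(1 - 3))))**2 = (5*(-3/((1/2)*(-1/3)*(-2))))**2 = (5*(-3/1/3))**2 = (5*(-3*3))**2 = (5*(-9))**2 = (-45)**2 = 2025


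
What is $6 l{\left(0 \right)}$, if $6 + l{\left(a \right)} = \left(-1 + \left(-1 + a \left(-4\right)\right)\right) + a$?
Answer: $-48$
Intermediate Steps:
$l{\left(a \right)} = -8 - 3 a$ ($l{\left(a \right)} = -6 + \left(\left(-1 + \left(-1 + a \left(-4\right)\right)\right) + a\right) = -6 - \left(2 + 3 a\right) = -8 - 3 a$)
$6 l{\left(0 \right)} = 6 \left(-8 - 0\right) = 6 \left(-8 + 0\right) = 6 \left(-8\right) = -48$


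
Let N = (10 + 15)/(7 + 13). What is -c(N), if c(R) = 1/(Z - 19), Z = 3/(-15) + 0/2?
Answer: 5/96 ≈ 0.052083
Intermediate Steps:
N = 5/4 (N = 25/20 = 25*(1/20) = 5/4 ≈ 1.2500)
Z = -1/5 (Z = 3*(-1/15) + 0*(1/2) = -1/5 + 0 = -1/5 ≈ -0.20000)
c(R) = -5/96 (c(R) = 1/(-1/5 - 19) = 1/(-96/5) = -5/96)
-c(N) = -1*(-5/96) = 5/96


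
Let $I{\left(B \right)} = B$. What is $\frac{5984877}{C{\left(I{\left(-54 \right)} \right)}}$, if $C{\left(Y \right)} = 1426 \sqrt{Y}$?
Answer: $- \frac{1994959 i \sqrt{6}}{8556} \approx - 571.13 i$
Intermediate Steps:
$\frac{5984877}{C{\left(I{\left(-54 \right)} \right)}} = \frac{5984877}{1426 \sqrt{-54}} = \frac{5984877}{1426 \cdot 3 i \sqrt{6}} = \frac{5984877}{4278 i \sqrt{6}} = 5984877 \left(- \frac{i \sqrt{6}}{25668}\right) = - \frac{1994959 i \sqrt{6}}{8556}$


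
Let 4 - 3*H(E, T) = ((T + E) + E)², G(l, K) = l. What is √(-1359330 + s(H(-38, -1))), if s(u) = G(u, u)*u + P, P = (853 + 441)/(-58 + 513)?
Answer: √526112186145/455 ≈ 1594.1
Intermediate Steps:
P = 1294/455 ≈ 2.8440
H(E, T) = 4/3 - (T + 2*E)²/3 (H(E, T) = 4/3 - ((T + E) + E)²/3 = 4/3 - ((E + T) + E)²/3 = 4/3 - (T + 2*E)²/3)
s(u) = 1294/455 + u² (s(u) = u*u + 1294/455 = u² + 1294/455 = 1294/455 + u²)
√(-1359330 + s(H(-38, -1))) = √(-1359330 + (1294/455 + (4/3 - (-1 + 2*(-38))²/3)²)) = √(-1359330 + (1294/455 + (4/3 - (-1 - 76)²/3)²)) = √(-1359330 + (1294/455 + (4/3 - ⅓*(-77)²)²)) = √(-1359330 + (1294/455 + (4/3 - ⅓*5929)²)) = √(-1359330 + (1294/455 + (4/3 - 5929/3)²)) = √(-1359330 + (1294/455 + (-1975)²)) = √(-1359330 + (1294/455 + 3900625)) = √(-1359330 + 1774785669/455) = √(1156290519/455) = √526112186145/455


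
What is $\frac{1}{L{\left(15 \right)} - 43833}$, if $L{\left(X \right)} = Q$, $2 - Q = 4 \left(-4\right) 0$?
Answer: $- \frac{1}{43831} \approx -2.2815 \cdot 10^{-5}$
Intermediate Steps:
$Q = 2$ ($Q = 2 - 4 \left(-4\right) 0 = 2 - \left(-16\right) 0 = 2 - 0 = 2 + 0 = 2$)
$L{\left(X \right)} = 2$
$\frac{1}{L{\left(15 \right)} - 43833} = \frac{1}{2 - 43833} = \frac{1}{-43831} = - \frac{1}{43831}$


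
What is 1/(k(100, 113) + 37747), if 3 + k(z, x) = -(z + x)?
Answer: 1/37531 ≈ 2.6645e-5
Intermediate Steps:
k(z, x) = -3 - x - z (k(z, x) = -3 - (z + x) = -3 - (x + z) = -3 + (-x - z) = -3 - x - z)
1/(k(100, 113) + 37747) = 1/((-3 - 1*113 - 1*100) + 37747) = 1/((-3 - 113 - 100) + 37747) = 1/(-216 + 37747) = 1/37531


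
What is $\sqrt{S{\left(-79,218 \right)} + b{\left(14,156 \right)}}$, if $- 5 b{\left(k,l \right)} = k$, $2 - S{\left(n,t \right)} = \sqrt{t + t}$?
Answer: $\frac{\sqrt{-20 - 50 \sqrt{109}}}{5} \approx 4.6562 i$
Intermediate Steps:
$S{\left(n,t \right)} = 2 - \sqrt{2} \sqrt{t}$ ($S{\left(n,t \right)} = 2 - \sqrt{t + t} = 2 - \sqrt{2 t} = 2 - \sqrt{2} \sqrt{t}$)
$b{\left(k,l \right)} = - \frac{k}{5}$
$\sqrt{S{\left(-79,218 \right)} + b{\left(14,156 \right)}} = \sqrt{\left(2 - \sqrt{2} \sqrt{218}\right) - \frac{14}{5}} = \sqrt{\left(2 - 2 \sqrt{109}\right) - \frac{14}{5}} = \sqrt{- \frac{4}{5} - 2 \sqrt{109}}$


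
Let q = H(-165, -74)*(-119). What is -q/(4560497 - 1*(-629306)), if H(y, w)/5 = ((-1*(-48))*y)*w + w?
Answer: 348673570/5189803 ≈ 67.184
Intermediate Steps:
H(y, w) = 5*w + 240*w*y (H(y, w) = 5*(((-1*(-48))*y)*w + w) = 5*((48*y)*w + w) = 5*(48*w*y + w) = 5*(w + 48*w*y) = 5*w + 240*w*y)
q = -348673570 (q = (5*(-74)*(1 + 48*(-165)))*(-119) = (5*(-74)*(1 - 7920))*(-119) = (5*(-74)*(-7919))*(-119) = 2930030*(-119) = -348673570)
-q/(4560497 - 1*(-629306)) = -(-348673570)/(4560497 - 1*(-629306)) = -(-348673570)/(4560497 + 629306) = -(-348673570)/5189803 = -1*(-348673570/5189803) = 348673570/5189803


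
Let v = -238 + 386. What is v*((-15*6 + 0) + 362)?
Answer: 40256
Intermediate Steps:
v = 148
v*((-15*6 + 0) + 362) = 148*((-15*6 + 0) + 362) = 148*((-90 + 0) + 362) = 148*(-90 + 362) = 148*272 = 40256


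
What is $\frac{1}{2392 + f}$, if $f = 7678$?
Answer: $\frac{1}{10070} \approx 9.9305 \cdot 10^{-5}$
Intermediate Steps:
$\frac{1}{2392 + f} = \frac{1}{2392 + 7678} = \frac{1}{10070}$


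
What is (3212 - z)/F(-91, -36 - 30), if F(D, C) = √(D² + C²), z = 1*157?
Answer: 3055*√12637/12637 ≈ 27.176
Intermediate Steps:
z = 157
F(D, C) = √(C² + D²)
(3212 - z)/F(-91, -36 - 30) = (3212 - 1*157)/(√((-36 - 30)² + (-91)²)) = (3212 - 157)/(√((-66)² + 8281)) = 3055/(√(4356 + 8281)) = 3055/(√12637) = 3055*(√12637/12637) = 3055*√12637/12637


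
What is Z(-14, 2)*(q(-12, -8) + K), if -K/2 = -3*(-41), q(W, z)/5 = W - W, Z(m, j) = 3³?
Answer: -6642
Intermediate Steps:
Z(m, j) = 27
q(W, z) = 0 (q(W, z) = 5*(W - W) = 5*0 = 0)
K = -246 (K = -(-6)*(-41) = -2*123 = -246)
Z(-14, 2)*(q(-12, -8) + K) = 27*(0 - 246) = 27*(-246) = -6642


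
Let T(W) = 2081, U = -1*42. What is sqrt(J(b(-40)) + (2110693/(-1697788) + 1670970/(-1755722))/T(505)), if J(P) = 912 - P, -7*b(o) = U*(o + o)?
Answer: sqrt(3347661251291613958059883447110841)/1550783957262454 ≈ 37.310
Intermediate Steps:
U = -42
b(o) = 12*o (b(o) = -(-6)*(o + o) = -(-6)*2*o = -(-12)*o = 12*o)
sqrt(J(b(-40)) + (2110693/(-1697788) + 1670970/(-1755722))/T(505)) = sqrt((912 - 12*(-40)) + (2110693/(-1697788) + 1670970/(-1755722))/2081) = sqrt((912 - 1*(-480)) + (2110693*(-1/1697788) + 1670970*(-1/1755722))*(1/2081)) = sqrt((912 + 480) + (-2110693/1697788 - 835485/877861)*(1/2081)) = sqrt(1392 - 3271371474853/1490421871468*1/2081) = sqrt(1392 - 3271371474853/3101567914524908) = sqrt(4317379265647197083/3101567914524908) = sqrt(3347661251291613958059883447110841)/1550783957262454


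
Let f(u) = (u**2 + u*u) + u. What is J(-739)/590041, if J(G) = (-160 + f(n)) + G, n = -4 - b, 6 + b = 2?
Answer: -899/590041 ≈ -0.0015236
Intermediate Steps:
b = -4 (b = -6 + 2 = -4)
n = 0 (n = -4 - 1*(-4) = -4 + 4 = 0)
f(u) = u + 2*u**2 (f(u) = (u**2 + u**2) + u = 2*u**2 + u = u + 2*u**2)
J(G) = -160 + G (J(G) = (-160 + 0*(1 + 2*0)) + G = (-160 + 0*(1 + 0)) + G = (-160 + 0*1) + G = (-160 + 0) + G = -160 + G)
J(-739)/590041 = (-160 - 739)/590041 = -899*1/590041 = -899/590041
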